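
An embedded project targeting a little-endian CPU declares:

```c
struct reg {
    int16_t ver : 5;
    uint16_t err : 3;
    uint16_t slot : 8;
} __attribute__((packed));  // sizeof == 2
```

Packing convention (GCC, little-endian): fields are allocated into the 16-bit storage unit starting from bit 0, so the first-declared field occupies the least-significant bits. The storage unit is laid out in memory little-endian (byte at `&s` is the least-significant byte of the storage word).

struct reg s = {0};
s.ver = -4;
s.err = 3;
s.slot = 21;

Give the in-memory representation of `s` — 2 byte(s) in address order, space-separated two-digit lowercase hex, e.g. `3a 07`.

ver:5 = -4 → 0x1c << 0 → word 0x001c
err:3 = 3 → 0x3 << 5 → word 0x007c
slot:8 = 21 → 0x15 << 8 → word 0x157c
word = 0x157c → little-endian bytes:
  [0]=0x7c  [1]=0x15

7c 15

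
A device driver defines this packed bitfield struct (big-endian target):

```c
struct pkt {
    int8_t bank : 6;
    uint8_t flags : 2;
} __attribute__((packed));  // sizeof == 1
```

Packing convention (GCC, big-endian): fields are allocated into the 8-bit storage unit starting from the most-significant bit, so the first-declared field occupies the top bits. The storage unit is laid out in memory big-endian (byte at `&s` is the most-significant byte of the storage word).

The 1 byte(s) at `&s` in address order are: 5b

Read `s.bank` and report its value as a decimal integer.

22

[0]=0x5b (big-endian) → word 0x5b
bank [2+:6] = (word>>2) & 0x3f = 22  ←
flags [0+:2] = (word>>0) & 0x3 = 3
bank signed 6b, MSB=0: value = 22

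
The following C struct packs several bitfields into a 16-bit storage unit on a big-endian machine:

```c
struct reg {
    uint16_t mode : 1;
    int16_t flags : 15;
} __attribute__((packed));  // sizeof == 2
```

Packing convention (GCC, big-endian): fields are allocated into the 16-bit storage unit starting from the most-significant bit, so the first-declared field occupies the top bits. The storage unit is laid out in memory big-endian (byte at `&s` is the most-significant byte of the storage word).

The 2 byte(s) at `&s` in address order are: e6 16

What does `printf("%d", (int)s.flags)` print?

-6634

[0]=0xe6 [1]=0x16 (big-endian) → word 0xe616
mode [15+:1] = (word>>15) & 0x1 = 1
flags [0+:15] = (word>>0) & 0x7fff = 26134  ←
flags signed 15b, MSB=1: 26134 - 32768 = -6634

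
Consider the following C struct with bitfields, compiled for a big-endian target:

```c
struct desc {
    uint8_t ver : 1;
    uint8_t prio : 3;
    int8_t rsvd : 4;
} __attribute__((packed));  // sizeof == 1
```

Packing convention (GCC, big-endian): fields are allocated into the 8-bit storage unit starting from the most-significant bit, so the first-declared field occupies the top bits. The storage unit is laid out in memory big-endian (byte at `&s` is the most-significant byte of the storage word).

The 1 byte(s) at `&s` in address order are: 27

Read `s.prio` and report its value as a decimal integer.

[0]=0x27 (big-endian) → word 0x27
ver:1 @ bit 7 → (0x27>>7)&0x1 = 0x0
prio:3 @ bit 4 → (0x27>>4)&0x7 = 0x2  ←
rsvd:4 @ bit 0 → (0x27>>0)&0xf = 0x7

2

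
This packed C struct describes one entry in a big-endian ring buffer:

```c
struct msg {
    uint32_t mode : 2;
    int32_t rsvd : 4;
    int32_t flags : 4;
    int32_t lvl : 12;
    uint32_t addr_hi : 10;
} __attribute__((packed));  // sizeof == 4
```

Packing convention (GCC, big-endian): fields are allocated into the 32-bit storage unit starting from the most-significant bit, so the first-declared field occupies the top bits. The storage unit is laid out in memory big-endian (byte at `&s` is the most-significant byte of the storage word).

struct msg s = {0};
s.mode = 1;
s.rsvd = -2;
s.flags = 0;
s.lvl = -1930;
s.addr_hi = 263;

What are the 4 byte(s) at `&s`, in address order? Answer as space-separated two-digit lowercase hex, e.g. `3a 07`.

[30+:2] mode=1 & 0x3 = 0x1; word=0x40000000
[26+:4] rsvd=-2 & 0xf = 0xe; word=0x78000000
[22+:4] flags=0 & 0xf = 0x0; word=0x78000000
[10+:12] lvl=-1930 & 0xfff = 0x876; word=0x7821d800
[0+:10] addr_hi=263 & 0x3ff = 0x107; word=0x7821d907
word = 0x7821d907 → big-endian bytes:
  [0]=0x78  [1]=0x21  [2]=0xd9  [3]=0x07

78 21 d9 07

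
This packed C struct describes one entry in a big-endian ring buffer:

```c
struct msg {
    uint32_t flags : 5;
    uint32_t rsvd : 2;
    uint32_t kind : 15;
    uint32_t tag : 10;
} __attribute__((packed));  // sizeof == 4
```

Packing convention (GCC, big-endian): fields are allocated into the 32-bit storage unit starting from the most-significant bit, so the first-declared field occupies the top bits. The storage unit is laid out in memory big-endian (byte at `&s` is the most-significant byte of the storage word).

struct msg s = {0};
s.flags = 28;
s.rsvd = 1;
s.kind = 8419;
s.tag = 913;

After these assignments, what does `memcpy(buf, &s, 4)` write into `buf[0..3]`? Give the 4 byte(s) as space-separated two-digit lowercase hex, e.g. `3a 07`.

flags (5b) val=28 bits=0x1c at bit 27: 0xe0000000
rsvd (2b) val=1 bits=0x1 at bit 25: 0xe2000000
kind (15b) val=8419 bits=0x20e3 at bit 10: 0xe2838c00
tag (10b) val=913 bits=0x391 at bit 0: 0xe2838f91
word = 0xe2838f91 → big-endian bytes:
  [0]=0xe2  [1]=0x83  [2]=0x8f  [3]=0x91

e2 83 8f 91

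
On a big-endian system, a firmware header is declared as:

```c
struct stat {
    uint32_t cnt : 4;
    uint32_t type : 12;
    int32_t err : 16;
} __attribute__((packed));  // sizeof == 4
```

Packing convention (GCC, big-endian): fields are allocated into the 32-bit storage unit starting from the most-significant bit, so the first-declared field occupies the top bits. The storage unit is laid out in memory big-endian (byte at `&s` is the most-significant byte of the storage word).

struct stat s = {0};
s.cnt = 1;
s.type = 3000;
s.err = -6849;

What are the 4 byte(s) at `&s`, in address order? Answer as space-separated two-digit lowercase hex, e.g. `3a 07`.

1b b8 e5 3f

[28+:4] cnt=1 & 0xf = 0x1; word=0x10000000
[16+:12] type=3000 & 0xfff = 0xbb8; word=0x1bb80000
[0+:16] err=-6849 & 0xffff = 0xe53f; word=0x1bb8e53f
word = 0x1bb8e53f → big-endian bytes:
  [0]=0x1b  [1]=0xb8  [2]=0xe5  [3]=0x3f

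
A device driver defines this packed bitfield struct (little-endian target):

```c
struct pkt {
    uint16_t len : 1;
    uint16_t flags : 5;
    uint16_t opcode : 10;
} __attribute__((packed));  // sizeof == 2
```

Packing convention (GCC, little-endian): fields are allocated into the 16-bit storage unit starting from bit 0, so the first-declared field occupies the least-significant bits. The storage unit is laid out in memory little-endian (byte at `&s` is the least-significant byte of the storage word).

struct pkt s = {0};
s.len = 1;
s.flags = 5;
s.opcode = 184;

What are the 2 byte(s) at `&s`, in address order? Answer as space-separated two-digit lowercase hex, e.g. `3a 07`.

0b 2e

len:1 = 1 → 0x1 << 0 → word 0x0001
flags:5 = 5 → 0x5 << 1 → word 0x000b
opcode:10 = 184 → 0xb8 << 6 → word 0x2e0b
word = 0x2e0b → little-endian bytes:
  [0]=0x0b  [1]=0x2e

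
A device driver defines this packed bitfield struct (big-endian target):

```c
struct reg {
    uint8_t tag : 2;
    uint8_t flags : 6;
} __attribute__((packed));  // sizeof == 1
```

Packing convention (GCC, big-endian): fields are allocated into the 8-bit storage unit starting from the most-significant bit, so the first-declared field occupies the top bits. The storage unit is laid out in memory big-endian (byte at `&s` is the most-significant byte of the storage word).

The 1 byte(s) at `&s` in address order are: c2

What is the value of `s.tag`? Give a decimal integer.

3

[0]=0xc2 (big-endian) → word 0xc2
tag:2 @ bit 6 → (0xc2>>6)&0x3 = 0x3  ←
flags:6 @ bit 0 → (0xc2>>0)&0x3f = 0x2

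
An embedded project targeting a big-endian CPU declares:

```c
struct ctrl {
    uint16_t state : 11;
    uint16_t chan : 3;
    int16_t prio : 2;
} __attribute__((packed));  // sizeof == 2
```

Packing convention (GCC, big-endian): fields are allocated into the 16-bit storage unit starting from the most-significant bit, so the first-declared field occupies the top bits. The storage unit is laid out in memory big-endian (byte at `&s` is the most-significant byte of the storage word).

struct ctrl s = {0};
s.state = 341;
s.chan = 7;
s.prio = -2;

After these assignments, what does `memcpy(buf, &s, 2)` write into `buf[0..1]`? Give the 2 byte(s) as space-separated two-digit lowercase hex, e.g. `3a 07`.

state (11b) val=341 bits=0x155 at bit 5: 0x2aa0
chan (3b) val=7 bits=0x7 at bit 2: 0x2abc
prio (2b) val=-2 bits=0x2 at bit 0: 0x2abe
word = 0x2abe → big-endian bytes:
  [0]=0x2a  [1]=0xbe

2a be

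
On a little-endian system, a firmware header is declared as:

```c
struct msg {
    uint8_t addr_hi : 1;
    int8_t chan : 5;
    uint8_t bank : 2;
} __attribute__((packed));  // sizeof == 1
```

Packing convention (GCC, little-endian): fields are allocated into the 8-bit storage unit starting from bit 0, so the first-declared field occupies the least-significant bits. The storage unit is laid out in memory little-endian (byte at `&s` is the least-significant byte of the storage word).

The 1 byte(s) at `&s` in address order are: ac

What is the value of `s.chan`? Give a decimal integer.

-10

[0]=0xac (little-endian) → word 0xac
addr_hi [0+:1] = (word>>0) & 0x1 = 0
chan [1+:5] = (word>>1) & 0x1f = 22  ←
bank [6+:2] = (word>>6) & 0x3 = 2
chan signed 5b, MSB=1: 22 - 32 = -10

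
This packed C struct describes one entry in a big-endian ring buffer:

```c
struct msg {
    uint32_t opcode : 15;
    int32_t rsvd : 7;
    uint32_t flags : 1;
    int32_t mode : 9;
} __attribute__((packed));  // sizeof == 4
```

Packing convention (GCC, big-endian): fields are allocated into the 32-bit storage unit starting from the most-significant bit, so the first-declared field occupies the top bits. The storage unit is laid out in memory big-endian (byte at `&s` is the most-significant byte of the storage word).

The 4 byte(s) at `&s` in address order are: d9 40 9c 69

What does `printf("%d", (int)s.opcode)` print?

[0]=0xd9 [1]=0x40 [2]=0x9c [3]=0x69 (big-endian) → word 0xd9409c69
opcode:15 @ bit 17 → (0xd9409c69>>17)&0x7fff = 0x6ca0  ←
rsvd:7 @ bit 10 → (0xd9409c69>>10)&0x7f = 0x27
flags:1 @ bit 9 → (0xd9409c69>>9)&0x1 = 0x0
mode:9 @ bit 0 → (0xd9409c69>>0)&0x1ff = 0x69

27808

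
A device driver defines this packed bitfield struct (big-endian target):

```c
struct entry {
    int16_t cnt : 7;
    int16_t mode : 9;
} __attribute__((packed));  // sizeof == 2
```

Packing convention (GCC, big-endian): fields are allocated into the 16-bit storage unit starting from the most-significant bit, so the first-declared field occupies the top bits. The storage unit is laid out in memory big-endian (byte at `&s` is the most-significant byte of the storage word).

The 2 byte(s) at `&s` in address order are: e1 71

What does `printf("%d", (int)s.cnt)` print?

-16

[0]=0xe1 [1]=0x71 (big-endian) → word 0xe171
cnt [9+:7] = (word>>9) & 0x7f = 112  ←
mode [0+:9] = (word>>0) & 0x1ff = 369
cnt signed 7b, MSB=1: 112 - 128 = -16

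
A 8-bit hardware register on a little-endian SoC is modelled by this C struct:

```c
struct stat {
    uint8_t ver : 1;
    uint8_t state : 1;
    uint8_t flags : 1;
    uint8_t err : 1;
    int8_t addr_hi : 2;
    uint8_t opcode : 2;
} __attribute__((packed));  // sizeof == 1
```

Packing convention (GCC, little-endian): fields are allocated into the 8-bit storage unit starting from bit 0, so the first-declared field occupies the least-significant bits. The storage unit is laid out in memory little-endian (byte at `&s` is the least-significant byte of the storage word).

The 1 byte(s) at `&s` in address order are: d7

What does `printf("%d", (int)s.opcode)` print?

[0]=0xd7 (little-endian) → word 0xd7
ver [0+:1] = (word>>0) & 0x1 = 1
state [1+:1] = (word>>1) & 0x1 = 1
flags [2+:1] = (word>>2) & 0x1 = 1
err [3+:1] = (word>>3) & 0x1 = 0
addr_hi [4+:2] = (word>>4) & 0x3 = 1
opcode [6+:2] = (word>>6) & 0x3 = 3  ←

3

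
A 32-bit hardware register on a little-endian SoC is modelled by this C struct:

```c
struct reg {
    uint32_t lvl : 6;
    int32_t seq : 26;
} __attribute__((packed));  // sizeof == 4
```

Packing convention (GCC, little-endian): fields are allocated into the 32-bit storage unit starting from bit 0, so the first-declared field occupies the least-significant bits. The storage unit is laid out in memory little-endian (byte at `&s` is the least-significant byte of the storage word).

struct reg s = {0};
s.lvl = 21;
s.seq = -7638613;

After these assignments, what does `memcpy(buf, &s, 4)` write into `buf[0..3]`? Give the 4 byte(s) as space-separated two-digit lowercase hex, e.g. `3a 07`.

lvl:6 = 21 → 0x15 << 0 → word 0x00000015
seq:26 = -7638613 → 0x38b71ab << 6 → word 0xe2dc6ad5
word = 0xe2dc6ad5 → little-endian bytes:
  [0]=0xd5  [1]=0x6a  [2]=0xdc  [3]=0xe2

d5 6a dc e2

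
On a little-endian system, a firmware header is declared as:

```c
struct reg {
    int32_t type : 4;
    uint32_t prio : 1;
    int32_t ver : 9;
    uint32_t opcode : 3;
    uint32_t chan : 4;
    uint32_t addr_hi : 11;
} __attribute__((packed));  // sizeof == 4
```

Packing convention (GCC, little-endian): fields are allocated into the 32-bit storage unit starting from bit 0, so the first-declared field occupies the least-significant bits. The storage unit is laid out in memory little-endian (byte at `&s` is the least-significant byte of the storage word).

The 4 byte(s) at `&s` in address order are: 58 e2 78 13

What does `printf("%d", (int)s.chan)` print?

[0]=0x58 [1]=0xe2 [2]=0x78 [3]=0x13 (little-endian) → word 0x1378e258
type:4 @ bit 0 → (0x1378e258>>0)&0xf = 0x8
prio:1 @ bit 4 → (0x1378e258>>4)&0x1 = 0x1
ver:9 @ bit 5 → (0x1378e258>>5)&0x1ff = 0x112
opcode:3 @ bit 14 → (0x1378e258>>14)&0x7 = 0x3
chan:4 @ bit 17 → (0x1378e258>>17)&0xf = 0xc  ←
addr_hi:11 @ bit 21 → (0x1378e258>>21)&0x7ff = 0x9b

12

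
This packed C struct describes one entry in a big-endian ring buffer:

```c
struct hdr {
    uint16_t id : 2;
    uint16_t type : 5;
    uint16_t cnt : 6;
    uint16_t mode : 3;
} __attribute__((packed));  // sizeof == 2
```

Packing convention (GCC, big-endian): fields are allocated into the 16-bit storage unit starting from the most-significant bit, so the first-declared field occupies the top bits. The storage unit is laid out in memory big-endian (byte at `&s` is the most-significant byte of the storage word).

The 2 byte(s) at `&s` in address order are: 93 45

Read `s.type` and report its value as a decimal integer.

[0]=0x93 [1]=0x45 (big-endian) → word 0x9345
id:2 @ bit 14 → (0x9345>>14)&0x3 = 0x2
type:5 @ bit 9 → (0x9345>>9)&0x1f = 0x9  ←
cnt:6 @ bit 3 → (0x9345>>3)&0x3f = 0x28
mode:3 @ bit 0 → (0x9345>>0)&0x7 = 0x5

9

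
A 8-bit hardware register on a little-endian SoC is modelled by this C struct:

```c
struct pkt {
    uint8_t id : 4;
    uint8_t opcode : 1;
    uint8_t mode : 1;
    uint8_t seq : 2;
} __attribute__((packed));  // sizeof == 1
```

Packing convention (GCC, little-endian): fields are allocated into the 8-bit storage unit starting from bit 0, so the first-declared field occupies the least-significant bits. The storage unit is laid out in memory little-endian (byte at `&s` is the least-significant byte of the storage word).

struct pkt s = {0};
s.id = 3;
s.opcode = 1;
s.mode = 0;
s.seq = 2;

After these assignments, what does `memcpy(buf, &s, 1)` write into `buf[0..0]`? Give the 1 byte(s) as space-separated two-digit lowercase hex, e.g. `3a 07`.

93

id:4 = 3 → 0x3 << 0 → word 0x03
opcode:1 = 1 → 0x1 << 4 → word 0x13
mode:1 = 0 → 0x0 << 5 → word 0x13
seq:2 = 2 → 0x2 << 6 → word 0x93
word = 0x93 → little-endian bytes:
  [0]=0x93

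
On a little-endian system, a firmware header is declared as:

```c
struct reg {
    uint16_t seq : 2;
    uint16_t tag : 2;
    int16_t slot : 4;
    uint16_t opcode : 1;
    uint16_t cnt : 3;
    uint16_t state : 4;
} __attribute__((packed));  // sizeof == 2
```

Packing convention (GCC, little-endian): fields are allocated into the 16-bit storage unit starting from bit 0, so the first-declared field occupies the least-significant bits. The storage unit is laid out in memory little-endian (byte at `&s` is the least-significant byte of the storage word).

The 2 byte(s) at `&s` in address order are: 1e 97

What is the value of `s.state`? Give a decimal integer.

9

[0]=0x1e [1]=0x97 (little-endian) → word 0x971e
seq [0+:2] = (word>>0) & 0x3 = 2
tag [2+:2] = (word>>2) & 0x3 = 3
slot [4+:4] = (word>>4) & 0xf = 1
opcode [8+:1] = (word>>8) & 0x1 = 1
cnt [9+:3] = (word>>9) & 0x7 = 3
state [12+:4] = (word>>12) & 0xf = 9  ←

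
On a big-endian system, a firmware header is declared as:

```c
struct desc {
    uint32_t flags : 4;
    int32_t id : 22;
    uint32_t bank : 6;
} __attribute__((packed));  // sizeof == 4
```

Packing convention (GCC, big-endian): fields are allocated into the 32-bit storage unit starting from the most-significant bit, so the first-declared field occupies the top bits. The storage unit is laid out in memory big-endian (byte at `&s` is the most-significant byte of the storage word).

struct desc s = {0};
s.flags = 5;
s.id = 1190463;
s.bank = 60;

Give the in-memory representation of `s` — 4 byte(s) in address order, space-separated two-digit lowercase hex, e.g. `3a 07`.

flags (4b) val=5 bits=0x5 at bit 28: 0x50000000
id (22b) val=1190463 bits=0x122a3f at bit 6: 0x548a8fc0
bank (6b) val=60 bits=0x3c at bit 0: 0x548a8ffc
word = 0x548a8ffc → big-endian bytes:
  [0]=0x54  [1]=0x8a  [2]=0x8f  [3]=0xfc

54 8a 8f fc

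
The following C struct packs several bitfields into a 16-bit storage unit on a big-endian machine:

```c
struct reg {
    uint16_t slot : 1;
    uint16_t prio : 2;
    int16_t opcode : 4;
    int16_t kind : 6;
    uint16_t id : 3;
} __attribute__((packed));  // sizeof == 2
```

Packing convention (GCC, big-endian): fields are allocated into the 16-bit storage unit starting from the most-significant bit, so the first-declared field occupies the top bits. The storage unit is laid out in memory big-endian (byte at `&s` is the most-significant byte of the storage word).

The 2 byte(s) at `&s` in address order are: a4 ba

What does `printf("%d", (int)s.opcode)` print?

[0]=0xa4 [1]=0xba (big-endian) → word 0xa4ba
slot:1 @ bit 15 → (0xa4ba>>15)&0x1 = 0x1
prio:2 @ bit 13 → (0xa4ba>>13)&0x3 = 0x1
opcode:4 @ bit 9 → (0xa4ba>>9)&0xf = 0x2  ←
kind:6 @ bit 3 → (0xa4ba>>3)&0x3f = 0x17
id:3 @ bit 0 → (0xa4ba>>0)&0x7 = 0x2
opcode signed 4b, MSB=0: value = 2

2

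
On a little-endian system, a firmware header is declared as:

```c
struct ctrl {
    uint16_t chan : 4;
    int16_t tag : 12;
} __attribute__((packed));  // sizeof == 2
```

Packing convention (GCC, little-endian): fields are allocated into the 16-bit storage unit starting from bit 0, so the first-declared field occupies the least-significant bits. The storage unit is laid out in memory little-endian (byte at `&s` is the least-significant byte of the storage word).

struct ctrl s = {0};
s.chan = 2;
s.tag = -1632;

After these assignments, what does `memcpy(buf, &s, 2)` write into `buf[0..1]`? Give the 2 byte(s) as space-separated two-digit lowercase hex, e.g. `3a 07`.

02 9a

chan:4 = 2 → 0x2 << 0 → word 0x0002
tag:12 = -1632 → 0x9a0 << 4 → word 0x9a02
word = 0x9a02 → little-endian bytes:
  [0]=0x02  [1]=0x9a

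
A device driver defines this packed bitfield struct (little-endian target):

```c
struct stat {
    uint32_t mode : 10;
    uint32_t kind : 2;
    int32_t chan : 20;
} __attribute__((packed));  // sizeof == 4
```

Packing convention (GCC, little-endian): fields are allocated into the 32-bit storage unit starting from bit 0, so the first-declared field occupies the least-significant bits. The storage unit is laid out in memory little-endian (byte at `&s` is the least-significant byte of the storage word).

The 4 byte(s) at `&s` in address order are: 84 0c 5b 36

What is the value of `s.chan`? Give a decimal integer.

[0]=0x84 [1]=0x0c [2]=0x5b [3]=0x36 (little-endian) → word 0x365b0c84
mode [0+:10] = (word>>0) & 0x3ff = 132
kind [10+:2] = (word>>10) & 0x3 = 3
chan [12+:20] = (word>>12) & 0xfffff = 222640  ←
chan signed 20b, MSB=0: value = 222640

222640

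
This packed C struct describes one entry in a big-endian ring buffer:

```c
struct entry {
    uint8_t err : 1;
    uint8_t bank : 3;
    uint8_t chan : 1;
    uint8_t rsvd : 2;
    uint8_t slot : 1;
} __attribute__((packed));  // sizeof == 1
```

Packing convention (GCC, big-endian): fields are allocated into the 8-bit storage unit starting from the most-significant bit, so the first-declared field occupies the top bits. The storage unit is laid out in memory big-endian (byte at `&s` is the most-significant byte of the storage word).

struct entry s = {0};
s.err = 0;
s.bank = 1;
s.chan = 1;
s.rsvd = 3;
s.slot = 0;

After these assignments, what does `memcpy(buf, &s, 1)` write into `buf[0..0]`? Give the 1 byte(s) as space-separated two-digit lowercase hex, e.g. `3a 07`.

1e

[7+:1] err=0 & 0x1 = 0x0; word=0x00
[4+:3] bank=1 & 0x7 = 0x1; word=0x10
[3+:1] chan=1 & 0x1 = 0x1; word=0x18
[1+:2] rsvd=3 & 0x3 = 0x3; word=0x1e
[0+:1] slot=0 & 0x1 = 0x0; word=0x1e
word = 0x1e → big-endian bytes:
  [0]=0x1e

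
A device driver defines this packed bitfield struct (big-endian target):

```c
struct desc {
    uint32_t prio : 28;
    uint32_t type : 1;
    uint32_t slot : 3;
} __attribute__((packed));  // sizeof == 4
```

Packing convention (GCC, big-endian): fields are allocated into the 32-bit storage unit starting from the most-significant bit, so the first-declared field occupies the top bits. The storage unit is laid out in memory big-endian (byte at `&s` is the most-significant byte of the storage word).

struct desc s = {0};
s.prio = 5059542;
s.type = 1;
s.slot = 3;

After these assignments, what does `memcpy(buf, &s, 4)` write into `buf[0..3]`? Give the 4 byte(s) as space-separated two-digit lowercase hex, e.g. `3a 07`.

prio (28b) val=5059542 bits=0x4d33d6 at bit 4: 0x04d33d60
type (1b) val=1 bits=0x1 at bit 3: 0x04d33d68
slot (3b) val=3 bits=0x3 at bit 0: 0x04d33d6b
word = 0x04d33d6b → big-endian bytes:
  [0]=0x04  [1]=0xd3  [2]=0x3d  [3]=0x6b

04 d3 3d 6b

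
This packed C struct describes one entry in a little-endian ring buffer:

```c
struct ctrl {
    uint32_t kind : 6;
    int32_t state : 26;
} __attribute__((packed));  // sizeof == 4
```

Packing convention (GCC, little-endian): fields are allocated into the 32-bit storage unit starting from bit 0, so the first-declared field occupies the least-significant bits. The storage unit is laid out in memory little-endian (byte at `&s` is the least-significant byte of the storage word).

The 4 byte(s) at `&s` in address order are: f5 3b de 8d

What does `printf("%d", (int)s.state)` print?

-29918993

[0]=0xf5 [1]=0x3b [2]=0xde [3]=0x8d (little-endian) → word 0x8dde3bf5
kind:6 @ bit 0 → (0x8dde3bf5>>0)&0x3f = 0x35
state:26 @ bit 6 → (0x8dde3bf5>>6)&0x3ffffff = 0x23778ef  ←
state signed 26b, MSB=1: 37189871 - 67108864 = -29918993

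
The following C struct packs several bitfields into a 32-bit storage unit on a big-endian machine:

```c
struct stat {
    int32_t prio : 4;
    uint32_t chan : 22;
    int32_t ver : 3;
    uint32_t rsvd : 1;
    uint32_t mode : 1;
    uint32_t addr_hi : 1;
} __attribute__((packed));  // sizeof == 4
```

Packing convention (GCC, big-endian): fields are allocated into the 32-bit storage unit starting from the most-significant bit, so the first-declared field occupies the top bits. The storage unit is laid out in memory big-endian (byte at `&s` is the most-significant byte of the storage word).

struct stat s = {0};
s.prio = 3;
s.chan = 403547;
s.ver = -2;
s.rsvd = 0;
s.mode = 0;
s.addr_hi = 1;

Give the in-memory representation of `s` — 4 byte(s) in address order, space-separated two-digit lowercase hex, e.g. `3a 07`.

[28+:4] prio=3 & 0xf = 0x3; word=0x30000000
[6+:22] chan=403547 & 0x3fffff = 0x6285b; word=0x318a16c0
[3+:3] ver=-2 & 0x7 = 0x6; word=0x318a16f0
[2+:1] rsvd=0 & 0x1 = 0x0; word=0x318a16f0
[1+:1] mode=0 & 0x1 = 0x0; word=0x318a16f0
[0+:1] addr_hi=1 & 0x1 = 0x1; word=0x318a16f1
word = 0x318a16f1 → big-endian bytes:
  [0]=0x31  [1]=0x8a  [2]=0x16  [3]=0xf1

31 8a 16 f1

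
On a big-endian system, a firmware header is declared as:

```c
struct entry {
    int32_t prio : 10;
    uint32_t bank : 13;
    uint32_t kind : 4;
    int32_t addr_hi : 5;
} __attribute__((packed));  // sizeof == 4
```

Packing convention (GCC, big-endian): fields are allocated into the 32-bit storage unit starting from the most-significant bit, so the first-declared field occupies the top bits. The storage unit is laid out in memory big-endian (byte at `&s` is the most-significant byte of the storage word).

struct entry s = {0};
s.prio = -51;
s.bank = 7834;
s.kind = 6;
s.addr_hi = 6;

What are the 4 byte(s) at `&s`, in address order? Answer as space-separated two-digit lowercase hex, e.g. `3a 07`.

prio (10b) val=-51 bits=0x3cd at bit 22: 0xf3400000
bank (13b) val=7834 bits=0x1e9a at bit 9: 0xf37d3400
kind (4b) val=6 bits=0x6 at bit 5: 0xf37d34c0
addr_hi (5b) val=6 bits=0x6 at bit 0: 0xf37d34c6
word = 0xf37d34c6 → big-endian bytes:
  [0]=0xf3  [1]=0x7d  [2]=0x34  [3]=0xc6

f3 7d 34 c6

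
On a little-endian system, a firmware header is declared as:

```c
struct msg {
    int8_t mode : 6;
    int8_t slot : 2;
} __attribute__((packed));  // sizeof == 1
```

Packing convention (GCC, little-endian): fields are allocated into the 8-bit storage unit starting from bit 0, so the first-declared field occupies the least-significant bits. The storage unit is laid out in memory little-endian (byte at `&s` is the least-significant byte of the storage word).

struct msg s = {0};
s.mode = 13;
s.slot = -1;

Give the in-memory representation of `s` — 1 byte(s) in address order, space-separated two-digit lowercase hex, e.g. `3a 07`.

cd

[0+:6] mode=13 & 0x3f = 0xd; word=0x0d
[6+:2] slot=-1 & 0x3 = 0x3; word=0xcd
word = 0xcd → little-endian bytes:
  [0]=0xcd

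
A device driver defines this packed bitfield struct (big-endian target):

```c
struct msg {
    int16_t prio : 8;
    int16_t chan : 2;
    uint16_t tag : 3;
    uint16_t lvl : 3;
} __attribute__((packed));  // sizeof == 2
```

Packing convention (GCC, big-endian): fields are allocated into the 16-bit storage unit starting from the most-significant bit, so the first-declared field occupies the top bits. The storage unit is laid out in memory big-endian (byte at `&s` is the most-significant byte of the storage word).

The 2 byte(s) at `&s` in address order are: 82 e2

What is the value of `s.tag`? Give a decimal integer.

4

[0]=0x82 [1]=0xe2 (big-endian) → word 0x82e2
prio:8 @ bit 8 → (0x82e2>>8)&0xff = 0x82
chan:2 @ bit 6 → (0x82e2>>6)&0x3 = 0x3
tag:3 @ bit 3 → (0x82e2>>3)&0x7 = 0x4  ←
lvl:3 @ bit 0 → (0x82e2>>0)&0x7 = 0x2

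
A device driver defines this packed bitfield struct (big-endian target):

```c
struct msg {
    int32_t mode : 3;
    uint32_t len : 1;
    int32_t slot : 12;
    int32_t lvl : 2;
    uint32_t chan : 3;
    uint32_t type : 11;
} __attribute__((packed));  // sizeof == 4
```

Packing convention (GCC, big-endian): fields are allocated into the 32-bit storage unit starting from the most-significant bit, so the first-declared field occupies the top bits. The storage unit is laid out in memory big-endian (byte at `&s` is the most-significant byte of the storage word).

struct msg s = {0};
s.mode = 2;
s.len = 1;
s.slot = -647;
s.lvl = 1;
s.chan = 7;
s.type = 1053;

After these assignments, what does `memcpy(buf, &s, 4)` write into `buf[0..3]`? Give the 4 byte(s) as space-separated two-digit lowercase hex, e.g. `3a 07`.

5d 79 7c 1d

mode:3 = 2 → 0x2 << 29 → word 0x40000000
len:1 = 1 → 0x1 << 28 → word 0x50000000
slot:12 = -647 → 0xd79 << 16 → word 0x5d790000
lvl:2 = 1 → 0x1 << 14 → word 0x5d794000
chan:3 = 7 → 0x7 << 11 → word 0x5d797800
type:11 = 1053 → 0x41d << 0 → word 0x5d797c1d
word = 0x5d797c1d → big-endian bytes:
  [0]=0x5d  [1]=0x79  [2]=0x7c  [3]=0x1d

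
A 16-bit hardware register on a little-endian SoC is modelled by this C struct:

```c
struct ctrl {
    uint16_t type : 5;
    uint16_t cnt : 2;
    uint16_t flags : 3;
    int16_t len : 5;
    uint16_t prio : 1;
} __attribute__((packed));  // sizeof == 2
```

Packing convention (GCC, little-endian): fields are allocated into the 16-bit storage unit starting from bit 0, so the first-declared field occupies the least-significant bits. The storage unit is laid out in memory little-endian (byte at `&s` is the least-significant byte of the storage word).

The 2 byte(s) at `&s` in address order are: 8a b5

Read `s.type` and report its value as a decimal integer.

[0]=0x8a [1]=0xb5 (little-endian) → word 0xb58a
type:5 @ bit 0 → (0xb58a>>0)&0x1f = 0xa  ←
cnt:2 @ bit 5 → (0xb58a>>5)&0x3 = 0x0
flags:3 @ bit 7 → (0xb58a>>7)&0x7 = 0x3
len:5 @ bit 10 → (0xb58a>>10)&0x1f = 0xd
prio:1 @ bit 15 → (0xb58a>>15)&0x1 = 0x1

10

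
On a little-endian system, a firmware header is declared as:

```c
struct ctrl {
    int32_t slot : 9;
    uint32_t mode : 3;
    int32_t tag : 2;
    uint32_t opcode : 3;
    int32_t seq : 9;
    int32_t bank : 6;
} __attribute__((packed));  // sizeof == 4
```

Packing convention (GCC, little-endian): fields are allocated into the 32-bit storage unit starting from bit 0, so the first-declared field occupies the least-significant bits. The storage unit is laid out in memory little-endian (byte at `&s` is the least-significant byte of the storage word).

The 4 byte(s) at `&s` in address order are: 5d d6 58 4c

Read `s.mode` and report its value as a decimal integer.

3

[0]=0x5d [1]=0xd6 [2]=0x58 [3]=0x4c (little-endian) → word 0x4c58d65d
slot [0+:9] = (word>>0) & 0x1ff = 93
mode [9+:3] = (word>>9) & 0x7 = 3  ←
tag [12+:2] = (word>>12) & 0x3 = 1
opcode [14+:3] = (word>>14) & 0x7 = 3
seq [17+:9] = (word>>17) & 0x1ff = 44
bank [26+:6] = (word>>26) & 0x3f = 19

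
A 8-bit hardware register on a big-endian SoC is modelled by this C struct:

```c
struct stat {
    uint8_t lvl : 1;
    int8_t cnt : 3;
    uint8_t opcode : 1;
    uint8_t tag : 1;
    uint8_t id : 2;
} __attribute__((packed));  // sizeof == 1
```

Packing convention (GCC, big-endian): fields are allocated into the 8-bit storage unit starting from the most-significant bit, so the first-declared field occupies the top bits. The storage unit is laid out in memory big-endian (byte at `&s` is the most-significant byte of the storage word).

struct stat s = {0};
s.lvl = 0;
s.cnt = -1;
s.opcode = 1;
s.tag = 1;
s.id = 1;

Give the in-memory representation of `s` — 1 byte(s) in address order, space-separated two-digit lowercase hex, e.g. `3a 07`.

lvl:1 = 0 → 0x0 << 7 → word 0x00
cnt:3 = -1 → 0x7 << 4 → word 0x70
opcode:1 = 1 → 0x1 << 3 → word 0x78
tag:1 = 1 → 0x1 << 2 → word 0x7c
id:2 = 1 → 0x1 << 0 → word 0x7d
word = 0x7d → big-endian bytes:
  [0]=0x7d

7d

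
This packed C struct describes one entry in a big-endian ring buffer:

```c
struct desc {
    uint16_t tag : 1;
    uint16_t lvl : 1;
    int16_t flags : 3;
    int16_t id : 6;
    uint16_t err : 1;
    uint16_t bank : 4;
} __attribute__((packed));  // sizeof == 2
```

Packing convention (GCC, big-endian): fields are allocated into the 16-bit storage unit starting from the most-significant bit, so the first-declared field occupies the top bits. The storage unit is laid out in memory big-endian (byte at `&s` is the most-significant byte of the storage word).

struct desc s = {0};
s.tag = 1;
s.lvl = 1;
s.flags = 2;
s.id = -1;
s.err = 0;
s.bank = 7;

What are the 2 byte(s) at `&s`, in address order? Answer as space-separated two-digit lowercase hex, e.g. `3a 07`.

[15+:1] tag=1 & 0x1 = 0x1; word=0x8000
[14+:1] lvl=1 & 0x1 = 0x1; word=0xc000
[11+:3] flags=2 & 0x7 = 0x2; word=0xd000
[5+:6] id=-1 & 0x3f = 0x3f; word=0xd7e0
[4+:1] err=0 & 0x1 = 0x0; word=0xd7e0
[0+:4] bank=7 & 0xf = 0x7; word=0xd7e7
word = 0xd7e7 → big-endian bytes:
  [0]=0xd7  [1]=0xe7

d7 e7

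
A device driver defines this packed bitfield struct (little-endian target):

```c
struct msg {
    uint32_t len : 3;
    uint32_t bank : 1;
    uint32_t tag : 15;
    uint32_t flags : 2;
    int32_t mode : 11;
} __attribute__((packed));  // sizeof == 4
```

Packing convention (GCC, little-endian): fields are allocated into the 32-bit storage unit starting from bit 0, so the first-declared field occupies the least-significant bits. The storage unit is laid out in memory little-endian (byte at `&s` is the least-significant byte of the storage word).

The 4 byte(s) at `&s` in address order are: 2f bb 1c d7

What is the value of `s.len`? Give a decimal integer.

[0]=0x2f [1]=0xbb [2]=0x1c [3]=0xd7 (little-endian) → word 0xd71cbb2f
len:3 @ bit 0 → (0xd71cbb2f>>0)&0x7 = 0x7  ←
bank:1 @ bit 3 → (0xd71cbb2f>>3)&0x1 = 0x1
tag:15 @ bit 4 → (0xd71cbb2f>>4)&0x7fff = 0x4bb2
flags:2 @ bit 19 → (0xd71cbb2f>>19)&0x3 = 0x3
mode:11 @ bit 21 → (0xd71cbb2f>>21)&0x7ff = 0x6b8

7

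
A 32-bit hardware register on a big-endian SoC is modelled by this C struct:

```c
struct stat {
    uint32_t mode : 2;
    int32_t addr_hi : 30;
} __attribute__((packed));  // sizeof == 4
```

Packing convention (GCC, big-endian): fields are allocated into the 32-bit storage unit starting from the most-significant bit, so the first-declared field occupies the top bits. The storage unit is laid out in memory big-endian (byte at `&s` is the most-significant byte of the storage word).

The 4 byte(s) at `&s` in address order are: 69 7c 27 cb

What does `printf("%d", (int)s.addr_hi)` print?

[0]=0x69 [1]=0x7c [2]=0x27 [3]=0xcb (big-endian) → word 0x697c27cb
mode [30+:2] = (word>>30) & 0x3 = 1
addr_hi [0+:30] = (word>>0) & 0x3fffffff = 696002507  ←
addr_hi signed 30b, MSB=1: 696002507 - 1073741824 = -377739317

-377739317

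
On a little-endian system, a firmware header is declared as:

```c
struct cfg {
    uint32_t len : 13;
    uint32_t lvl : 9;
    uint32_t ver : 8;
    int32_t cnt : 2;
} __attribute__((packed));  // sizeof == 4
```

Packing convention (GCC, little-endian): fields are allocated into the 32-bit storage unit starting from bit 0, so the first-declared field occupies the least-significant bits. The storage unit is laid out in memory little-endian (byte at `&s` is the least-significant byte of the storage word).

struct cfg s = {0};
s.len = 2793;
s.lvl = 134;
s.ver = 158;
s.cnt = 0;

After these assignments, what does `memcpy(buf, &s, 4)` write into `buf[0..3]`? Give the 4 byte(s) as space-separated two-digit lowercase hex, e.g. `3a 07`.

len:13 = 2793 → 0xae9 << 0 → word 0x00000ae9
lvl:9 = 134 → 0x86 << 13 → word 0x0010cae9
ver:8 = 158 → 0x9e << 22 → word 0x2790cae9
cnt:2 = 0 → 0x0 << 30 → word 0x2790cae9
word = 0x2790cae9 → little-endian bytes:
  [0]=0xe9  [1]=0xca  [2]=0x90  [3]=0x27

e9 ca 90 27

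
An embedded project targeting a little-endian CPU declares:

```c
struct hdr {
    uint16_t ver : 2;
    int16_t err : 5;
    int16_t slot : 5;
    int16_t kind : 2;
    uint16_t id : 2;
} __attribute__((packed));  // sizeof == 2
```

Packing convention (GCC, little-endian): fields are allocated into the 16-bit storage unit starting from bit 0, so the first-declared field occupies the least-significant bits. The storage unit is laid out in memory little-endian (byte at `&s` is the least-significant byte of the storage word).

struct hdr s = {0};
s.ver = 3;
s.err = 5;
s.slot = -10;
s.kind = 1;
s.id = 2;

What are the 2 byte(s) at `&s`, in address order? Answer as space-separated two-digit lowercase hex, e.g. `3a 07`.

ver (2b) val=3 bits=0x3 at bit 0: 0x0003
err (5b) val=5 bits=0x5 at bit 2: 0x0017
slot (5b) val=-10 bits=0x16 at bit 7: 0x0b17
kind (2b) val=1 bits=0x1 at bit 12: 0x1b17
id (2b) val=2 bits=0x2 at bit 14: 0x9b17
word = 0x9b17 → little-endian bytes:
  [0]=0x17  [1]=0x9b

17 9b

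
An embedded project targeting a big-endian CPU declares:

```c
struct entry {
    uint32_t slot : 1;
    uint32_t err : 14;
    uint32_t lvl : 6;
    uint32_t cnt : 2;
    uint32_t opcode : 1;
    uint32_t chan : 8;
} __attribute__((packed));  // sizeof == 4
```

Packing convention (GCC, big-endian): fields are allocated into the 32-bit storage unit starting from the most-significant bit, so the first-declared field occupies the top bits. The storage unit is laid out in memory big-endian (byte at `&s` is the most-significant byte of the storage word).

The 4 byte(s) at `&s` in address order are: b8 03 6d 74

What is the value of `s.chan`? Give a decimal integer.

116

[0]=0xb8 [1]=0x03 [2]=0x6d [3]=0x74 (big-endian) → word 0xb8036d74
slot [31+:1] = (word>>31) & 0x1 = 1
err [17+:14] = (word>>17) & 0x3fff = 7169
lvl [11+:6] = (word>>11) & 0x3f = 45
cnt [9+:2] = (word>>9) & 0x3 = 2
opcode [8+:1] = (word>>8) & 0x1 = 1
chan [0+:8] = (word>>0) & 0xff = 116  ←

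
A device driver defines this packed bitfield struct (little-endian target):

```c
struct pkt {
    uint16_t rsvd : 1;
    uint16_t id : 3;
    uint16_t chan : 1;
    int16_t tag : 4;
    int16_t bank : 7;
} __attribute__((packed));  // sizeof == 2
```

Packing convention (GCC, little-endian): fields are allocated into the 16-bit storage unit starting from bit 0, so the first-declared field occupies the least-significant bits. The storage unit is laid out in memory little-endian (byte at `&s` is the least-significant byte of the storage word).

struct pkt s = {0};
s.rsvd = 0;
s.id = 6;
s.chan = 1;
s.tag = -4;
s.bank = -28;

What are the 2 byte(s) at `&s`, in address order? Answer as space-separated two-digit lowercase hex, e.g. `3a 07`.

9c c9

rsvd (1b) val=0 bits=0x0 at bit 0: 0x0000
id (3b) val=6 bits=0x6 at bit 1: 0x000c
chan (1b) val=1 bits=0x1 at bit 4: 0x001c
tag (4b) val=-4 bits=0xc at bit 5: 0x019c
bank (7b) val=-28 bits=0x64 at bit 9: 0xc99c
word = 0xc99c → little-endian bytes:
  [0]=0x9c  [1]=0xc9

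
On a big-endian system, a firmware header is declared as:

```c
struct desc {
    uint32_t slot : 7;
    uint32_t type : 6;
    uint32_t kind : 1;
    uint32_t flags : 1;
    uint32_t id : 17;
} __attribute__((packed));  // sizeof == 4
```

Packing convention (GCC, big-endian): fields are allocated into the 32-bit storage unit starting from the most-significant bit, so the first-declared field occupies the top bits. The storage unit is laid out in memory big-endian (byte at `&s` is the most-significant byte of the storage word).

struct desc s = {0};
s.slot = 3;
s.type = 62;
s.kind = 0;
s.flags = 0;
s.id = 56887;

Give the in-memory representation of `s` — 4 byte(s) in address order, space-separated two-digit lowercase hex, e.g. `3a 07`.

07 f0 de 37

slot:7 = 3 → 0x3 << 25 → word 0x06000000
type:6 = 62 → 0x3e << 19 → word 0x07f00000
kind:1 = 0 → 0x0 << 18 → word 0x07f00000
flags:1 = 0 → 0x0 << 17 → word 0x07f00000
id:17 = 56887 → 0xde37 << 0 → word 0x07f0de37
word = 0x07f0de37 → big-endian bytes:
  [0]=0x07  [1]=0xf0  [2]=0xde  [3]=0x37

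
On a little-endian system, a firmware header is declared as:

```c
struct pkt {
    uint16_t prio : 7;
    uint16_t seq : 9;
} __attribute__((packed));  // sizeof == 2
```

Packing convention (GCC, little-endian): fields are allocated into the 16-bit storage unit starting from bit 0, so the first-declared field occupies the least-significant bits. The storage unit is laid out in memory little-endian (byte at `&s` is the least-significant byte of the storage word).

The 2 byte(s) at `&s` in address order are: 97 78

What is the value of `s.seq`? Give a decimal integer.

[0]=0x97 [1]=0x78 (little-endian) → word 0x7897
prio [0+:7] = (word>>0) & 0x7f = 23
seq [7+:9] = (word>>7) & 0x1ff = 241  ←

241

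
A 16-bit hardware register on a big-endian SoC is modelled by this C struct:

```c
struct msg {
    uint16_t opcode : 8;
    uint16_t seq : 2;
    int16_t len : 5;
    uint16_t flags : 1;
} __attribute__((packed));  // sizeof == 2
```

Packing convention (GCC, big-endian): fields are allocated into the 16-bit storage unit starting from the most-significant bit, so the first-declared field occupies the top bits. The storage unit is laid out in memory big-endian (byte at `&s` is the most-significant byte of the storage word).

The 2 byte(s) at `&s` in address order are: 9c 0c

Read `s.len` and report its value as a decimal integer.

6

[0]=0x9c [1]=0x0c (big-endian) → word 0x9c0c
opcode:8 @ bit 8 → (0x9c0c>>8)&0xff = 0x9c
seq:2 @ bit 6 → (0x9c0c>>6)&0x3 = 0x0
len:5 @ bit 1 → (0x9c0c>>1)&0x1f = 0x6  ←
flags:1 @ bit 0 → (0x9c0c>>0)&0x1 = 0x0
len signed 5b, MSB=0: value = 6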